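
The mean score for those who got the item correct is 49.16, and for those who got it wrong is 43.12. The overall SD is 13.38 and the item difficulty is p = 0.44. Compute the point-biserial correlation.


q = 1 - p = 0.56
rpb = ((M1 - M0) / SD) * sqrt(p * q)
rpb = ((49.16 - 43.12) / 13.38) * sqrt(0.44 * 0.56)
rpb = 0.2241

0.2241


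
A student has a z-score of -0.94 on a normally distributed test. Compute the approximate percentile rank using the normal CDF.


CDF(z) = 0.5 * (1 + erf(z/sqrt(2)))
erf(-0.6647) = -0.6528
CDF = 0.1736
Percentile rank = 0.1736 * 100 = 17.36

17.36


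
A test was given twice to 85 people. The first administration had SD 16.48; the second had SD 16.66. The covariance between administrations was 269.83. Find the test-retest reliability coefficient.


r = cov(X,Y) / (SD_X * SD_Y)
r = 269.83 / (16.48 * 16.66)
r = 269.83 / 274.5568
r = 0.9828

0.9828


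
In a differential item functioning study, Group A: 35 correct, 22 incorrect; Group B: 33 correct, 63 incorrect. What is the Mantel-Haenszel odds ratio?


Odds_A = 35/22 = 1.5909
Odds_B = 33/63 = 0.5238
OR = Odds_A / Odds_B = 1.5909 / 0.5238
Exactly, OR = (35 * 63) / (22 * 33) = 2205 / 726
OR = 3.0372

3.0372


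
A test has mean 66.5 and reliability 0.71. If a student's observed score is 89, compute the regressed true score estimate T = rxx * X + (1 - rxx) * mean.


T_est = rxx * X + (1 - rxx) * mean
T_est = 0.71 * 89 + 0.29 * 66.5
T_est = 63.19 + 19.285
T_est = 82.475

82.475


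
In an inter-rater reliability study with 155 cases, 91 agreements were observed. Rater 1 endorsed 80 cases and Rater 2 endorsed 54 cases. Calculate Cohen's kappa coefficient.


P_o = 91/155 = 0.587097
P_e = (80*54 + 75*101) / 24025 = 0.495109
kappa = (P_o - P_e) / (1 - P_e)
kappa = (0.587097 - 0.495109) / (1 - 0.495109)
kappa = 0.1822

0.1822


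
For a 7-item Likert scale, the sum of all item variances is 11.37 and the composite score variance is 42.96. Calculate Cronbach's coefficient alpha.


alpha = (k/(k-1)) * (1 - sum(si^2)/s_total^2)
= (7/6) * (1 - 11.37/42.96)
alpha = 0.8579

0.8579


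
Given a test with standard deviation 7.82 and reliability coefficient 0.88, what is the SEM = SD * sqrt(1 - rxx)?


SEM = SD * sqrt(1 - rxx)
SEM = 7.82 * sqrt(1 - 0.88)
SEM = 7.82 * sqrt(0.12) = 7.82 * 0.34641
SEM = 2.7089

2.7089


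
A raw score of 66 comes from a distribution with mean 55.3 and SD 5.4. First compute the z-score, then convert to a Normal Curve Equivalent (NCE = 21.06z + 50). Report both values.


z = (X - mean) / SD = (66 - 55.3) / 5.4
z = 10.7 / 5.4
z = 1.9815
NCE = NCE = 21.06z + 50
Carry z at full precision (z = 10.7 / 5.4) into the conversion:
NCE = 21.06 * (10.7 / 5.4) + 50 = 225.342 / 5.4 + 50
NCE = 41.73 + 50
NCE = 91.73

91.73


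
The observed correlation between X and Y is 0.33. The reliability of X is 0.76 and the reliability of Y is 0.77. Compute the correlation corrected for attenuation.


r_corrected = rxy / sqrt(rxx * ryy)
= 0.33 / sqrt(0.76 * 0.77)
= 0.33 / sqrt(0.5852)
= 0.33 / 0.764984
r_corrected = 0.4314

0.4314


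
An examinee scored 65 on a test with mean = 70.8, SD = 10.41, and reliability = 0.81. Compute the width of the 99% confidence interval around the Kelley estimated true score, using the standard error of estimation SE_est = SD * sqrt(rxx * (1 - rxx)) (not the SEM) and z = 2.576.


True score estimate = 0.81*65 + 0.19*70.8 = 66.102
SE_est = SD * sqrt(rxx * (1 - rxx)) = 10.41 * sqrt(0.81 * 0.19) = 10.41 * sqrt(0.1539) = 4.083852
CI = T_est +/- z * SE_est, so width = 2 * z * SE_est = 2 * 2.576 * 4.083852
Width = 21.04

21.04


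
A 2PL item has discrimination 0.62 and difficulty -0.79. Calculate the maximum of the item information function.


For 2PL, max info at theta = b = -0.79
I_max = a^2 / 4 = 0.62^2 / 4
= 0.3844 / 4
I_max = 0.0961

0.0961


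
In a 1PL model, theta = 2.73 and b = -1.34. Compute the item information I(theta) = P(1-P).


P = 1/(1+exp(-(2.73--1.34))) = 0.9832
I = P*(1-P) = 0.9832 * 0.0168
I = 0.0165

0.0165


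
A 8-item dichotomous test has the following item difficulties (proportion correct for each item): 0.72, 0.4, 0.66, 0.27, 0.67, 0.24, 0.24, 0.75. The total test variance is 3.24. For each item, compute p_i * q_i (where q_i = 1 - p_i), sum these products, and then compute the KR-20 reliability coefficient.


For each item, compute p_i * q_i:
  Item 1: 0.72 * 0.28 = 0.2016
  Item 2: 0.4 * 0.6 = 0.24
  Item 3: 0.66 * 0.34 = 0.2244
  Item 4: 0.27 * 0.73 = 0.1971
  Item 5: 0.67 * 0.33 = 0.2211
  Item 6: 0.24 * 0.76 = 0.1824
  Item 7: 0.24 * 0.76 = 0.1824
  Item 8: 0.75 * 0.25 = 0.1875
Sum(p_i * q_i) = 0.2016 + 0.24 + 0.2244 + 0.1971 + 0.2211 + 0.1824 + 0.1824 + 0.1875 = 1.6365
KR-20 = (k/(k-1)) * (1 - Sum(p_i*q_i) / Var_total)
= (8/7) * (1 - 1.6365/3.24)
= 1.1429 * 0.4949
KR-20 = 0.5656

0.5656


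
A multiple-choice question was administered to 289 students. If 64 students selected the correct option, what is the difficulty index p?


Item difficulty p = number correct / total examinees
p = 64 / 289
p = 0.2215

0.2215


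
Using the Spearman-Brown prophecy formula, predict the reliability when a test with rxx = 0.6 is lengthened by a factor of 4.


r_new = (n * rxx) / (1 + (n-1) * rxx)
r_new = (4 * 0.6) / (1 + 3 * 0.6)
r_new = 2.4 / 2.8
r_new = 0.8571

0.8571


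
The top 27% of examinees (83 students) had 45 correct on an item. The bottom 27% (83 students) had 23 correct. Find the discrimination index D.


p_upper = 45/83 = 0.5422
p_lower = 23/83 = 0.2771
D = 0.5422 - 0.2771 = 0.2651

0.2651


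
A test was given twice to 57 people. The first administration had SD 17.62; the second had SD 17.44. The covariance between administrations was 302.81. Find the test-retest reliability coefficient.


r = cov(X,Y) / (SD_X * SD_Y)
r = 302.81 / (17.62 * 17.44)
r = 302.81 / 307.2928
r = 0.9854

0.9854


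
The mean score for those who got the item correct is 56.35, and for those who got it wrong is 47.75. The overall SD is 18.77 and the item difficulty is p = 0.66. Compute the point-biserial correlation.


q = 1 - p = 0.34
rpb = ((M1 - M0) / SD) * sqrt(p * q)
rpb = ((56.35 - 47.75) / 18.77) * sqrt(0.66 * 0.34)
rpb = 0.217

0.217


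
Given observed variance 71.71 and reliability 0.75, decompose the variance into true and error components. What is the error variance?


var_true = rxx * var_obs = 0.75 * 71.71 = 53.7825
var_error = var_obs - var_true
var_error = 71.71 - 53.7825
var_error = 17.9275

17.9275


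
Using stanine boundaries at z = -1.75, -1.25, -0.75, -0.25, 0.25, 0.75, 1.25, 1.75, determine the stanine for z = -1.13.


Stanine boundaries: [-1.75, -1.25, -0.75, -0.25, 0.25, 0.75, 1.25, 1.75]
z = -1.13
Check each boundary:
  z >= -1.75 -> could be stanine 2
  z >= -1.25 -> could be stanine 3
  z < -0.75
  z < -0.25
  z < 0.25
  z < 0.75
  z < 1.25
  z < 1.75
Highest qualifying boundary gives stanine = 3

3


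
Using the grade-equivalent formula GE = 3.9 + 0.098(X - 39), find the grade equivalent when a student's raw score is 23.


raw - median = 23 - 39 = -16
slope * diff = 0.098 * -16 = -1.568
GE = 3.9 + -1.568
GE = 2.332

2.332


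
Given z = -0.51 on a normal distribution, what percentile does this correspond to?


CDF(z) = 0.5 * (1 + erf(z/sqrt(2)))
erf(-0.3606) = -0.3899
CDF = 0.305
Percentile rank = 0.305 * 100 = 30.5

30.5


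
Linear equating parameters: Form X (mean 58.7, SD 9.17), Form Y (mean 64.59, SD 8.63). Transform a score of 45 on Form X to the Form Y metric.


slope = SD_Y / SD_X = 8.63 / 9.17 ~ 0.9411
intercept = mean_Y - slope * mean_X = 64.59 - (8.63 / 9.17) * 58.7 ~ 9.3467
Y = slope * X + intercept. To avoid rounding drift from the rounded slope/intercept, evaluate the equivalent form Y = mean_Y + SD_Y * (X - mean_X) / SD_X at full precision:
Y = 64.59 + 8.63 * (45 - 58.7) / 9.17
Y = 64.59 - 8.63 * 13.7 / 9.17
Y = 64.59 - 118.231 / 9.17
Y = 64.59 - 12.8932
Y = 51.6968

51.6968


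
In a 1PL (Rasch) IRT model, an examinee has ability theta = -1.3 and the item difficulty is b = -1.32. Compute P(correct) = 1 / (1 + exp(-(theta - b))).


theta - b = -1.3 - -1.32 = 0.02
exp(-(theta - b)) = exp(-0.02) = 0.9802
P = 1 / (1 + 0.9802)
P = 0.505

0.505


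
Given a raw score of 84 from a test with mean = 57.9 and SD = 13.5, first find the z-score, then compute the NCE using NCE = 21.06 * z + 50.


z = (X - mean) / SD = (84 - 57.9) / 13.5
z = 26.1 / 13.5
z = 1.9333
NCE = NCE = 21.06z + 50
Carry z at full precision (z = 26.1 / 13.5) into the conversion:
NCE = 21.06 * (26.1 / 13.5) + 50 = 549.666 / 13.5 + 50
NCE = 40.716 + 50
NCE = 90.716

90.716


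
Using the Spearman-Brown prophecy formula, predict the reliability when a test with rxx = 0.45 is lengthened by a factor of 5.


r_new = (n * rxx) / (1 + (n-1) * rxx)
r_new = (5 * 0.45) / (1 + 4 * 0.45)
r_new = 2.25 / 2.8
r_new = 0.8036

0.8036


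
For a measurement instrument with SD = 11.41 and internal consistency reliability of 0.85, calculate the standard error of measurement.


SEM = SD * sqrt(1 - rxx)
SEM = 11.41 * sqrt(1 - 0.85)
SEM = 11.41 * sqrt(0.15) = 11.41 * 0.387298
SEM = 4.4191

4.4191


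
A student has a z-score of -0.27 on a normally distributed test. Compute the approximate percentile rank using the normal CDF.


CDF(z) = 0.5 * (1 + erf(z/sqrt(2)))
erf(-0.1909) = -0.2128
CDF = 0.3936
Percentile rank = 0.3936 * 100 = 39.36

39.36


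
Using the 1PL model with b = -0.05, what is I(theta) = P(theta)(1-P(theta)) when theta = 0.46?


P = 1/(1+exp(-(0.46--0.05))) = 0.6248
I = P*(1-P) = 0.6248 * 0.3752
I = 0.2344

0.2344


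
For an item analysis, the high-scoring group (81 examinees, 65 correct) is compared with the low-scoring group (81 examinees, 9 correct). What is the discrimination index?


p_upper = 65/81 = 0.8025
p_lower = 9/81 = 0.1111
D = 0.8025 - 0.1111 = 0.6914

0.6914


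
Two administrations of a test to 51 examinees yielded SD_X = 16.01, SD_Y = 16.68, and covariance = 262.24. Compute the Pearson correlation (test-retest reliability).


r = cov(X,Y) / (SD_X * SD_Y)
r = 262.24 / (16.01 * 16.68)
r = 262.24 / 267.0468
r = 0.982

0.982


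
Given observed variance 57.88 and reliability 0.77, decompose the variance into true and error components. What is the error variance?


var_true = rxx * var_obs = 0.77 * 57.88 = 44.5676
var_error = var_obs - var_true
var_error = 57.88 - 44.5676
var_error = 13.3124

13.3124


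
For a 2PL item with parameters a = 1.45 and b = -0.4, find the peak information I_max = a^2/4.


For 2PL, max info at theta = b = -0.4
I_max = a^2 / 4 = 1.45^2 / 4
= 2.1025 / 4
I_max = 0.5256

0.5256


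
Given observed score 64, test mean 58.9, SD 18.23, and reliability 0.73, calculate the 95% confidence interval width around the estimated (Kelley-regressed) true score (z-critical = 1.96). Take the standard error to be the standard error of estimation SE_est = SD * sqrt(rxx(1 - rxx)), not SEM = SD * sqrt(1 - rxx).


True score estimate = 0.73*64 + 0.27*58.9 = 62.623
SE_est = SD * sqrt(rxx * (1 - rxx)) = 18.23 * sqrt(0.73 * 0.27) = 18.23 * sqrt(0.1971) = 8.093381
CI = T_est +/- z * SE_est, so width = 2 * z * SE_est = 2 * 1.96 * 8.093381
Width = 31.7261

31.7261


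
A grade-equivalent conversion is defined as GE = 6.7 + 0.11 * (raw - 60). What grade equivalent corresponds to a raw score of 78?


raw - median = 78 - 60 = 18
slope * diff = 0.11 * 18 = 1.98
GE = 6.7 + 1.98
GE = 8.68

8.68


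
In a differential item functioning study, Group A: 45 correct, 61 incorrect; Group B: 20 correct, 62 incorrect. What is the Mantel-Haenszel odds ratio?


Odds_A = 45/61 = 0.7377
Odds_B = 20/62 = 0.3226
OR = Odds_A / Odds_B = 0.7377 / 0.3226
Exactly, OR = (45 * 62) / (61 * 20) = 2790 / 1220
OR = 2.2869

2.2869


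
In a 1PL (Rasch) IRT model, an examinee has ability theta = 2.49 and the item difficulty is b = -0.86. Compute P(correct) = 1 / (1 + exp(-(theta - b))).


theta - b = 2.49 - -0.86 = 3.35
exp(-(theta - b)) = exp(-3.35) = 0.0351
P = 1 / (1 + 0.0351)
P = 0.9661

0.9661


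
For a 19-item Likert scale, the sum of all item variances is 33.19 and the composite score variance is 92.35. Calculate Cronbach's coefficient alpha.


alpha = (k/(k-1)) * (1 - sum(si^2)/s_total^2)
= (19/18) * (1 - 33.19/92.35)
alpha = 0.6762

0.6762


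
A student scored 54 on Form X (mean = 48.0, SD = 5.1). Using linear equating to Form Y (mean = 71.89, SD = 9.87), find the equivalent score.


slope = SD_Y / SD_X = 9.87 / 5.1 ~ 1.9353
intercept = mean_Y - slope * mean_X = 71.89 - (9.87 / 5.1) * 48.0 ~ -21.0041
Y = slope * X + intercept. To avoid rounding drift from the rounded slope/intercept, evaluate the equivalent form Y = mean_Y + SD_Y * (X - mean_X) / SD_X at full precision:
Y = 71.89 + 9.87 * (54 - 48.0) / 5.1
Y = 71.89 + 9.87 * 6.0 / 5.1
Y = 71.89 + 59.22 / 5.1
Y = 71.89 + 11.6118
Y = 83.5018

83.5018


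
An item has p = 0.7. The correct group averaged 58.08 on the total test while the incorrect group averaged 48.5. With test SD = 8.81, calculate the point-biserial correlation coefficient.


q = 1 - p = 0.3
rpb = ((M1 - M0) / SD) * sqrt(p * q)
rpb = ((58.08 - 48.5) / 8.81) * sqrt(0.7 * 0.3)
rpb = 0.4983

0.4983


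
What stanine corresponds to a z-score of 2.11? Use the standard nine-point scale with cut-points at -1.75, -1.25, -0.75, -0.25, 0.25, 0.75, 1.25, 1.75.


Stanine boundaries: [-1.75, -1.25, -0.75, -0.25, 0.25, 0.75, 1.25, 1.75]
z = 2.11
Check each boundary:
  z >= -1.75 -> could be stanine 2
  z >= -1.25 -> could be stanine 3
  z >= -0.75 -> could be stanine 4
  z >= -0.25 -> could be stanine 5
  z >= 0.25 -> could be stanine 6
  z >= 0.75 -> could be stanine 7
  z >= 1.25 -> could be stanine 8
  z >= 1.75 -> could be stanine 9
Highest qualifying boundary gives stanine = 9

9


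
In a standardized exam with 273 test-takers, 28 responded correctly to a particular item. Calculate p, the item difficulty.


Item difficulty p = number correct / total examinees
p = 28 / 273
p = 0.1026

0.1026


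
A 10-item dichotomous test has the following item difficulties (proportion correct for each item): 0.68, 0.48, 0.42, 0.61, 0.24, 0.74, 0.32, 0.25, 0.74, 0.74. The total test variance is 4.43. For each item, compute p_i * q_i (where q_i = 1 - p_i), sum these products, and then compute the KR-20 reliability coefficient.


For each item, compute p_i * q_i:
  Item 1: 0.68 * 0.32 = 0.2176
  Item 2: 0.48 * 0.52 = 0.2496
  Item 3: 0.42 * 0.58 = 0.2436
  Item 4: 0.61 * 0.39 = 0.2379
  Item 5: 0.24 * 0.76 = 0.1824
  Item 6: 0.74 * 0.26 = 0.1924
  Item 7: 0.32 * 0.68 = 0.2176
  Item 8: 0.25 * 0.75 = 0.1875
  Item 9: 0.74 * 0.26 = 0.1924
  Item 10: 0.74 * 0.26 = 0.1924
Sum(p_i * q_i) = 0.2176 + 0.2496 + 0.2436 + 0.2379 + 0.1824 + 0.1924 + 0.2176 + 0.1875 + 0.1924 + 0.1924 = 2.1134
KR-20 = (k/(k-1)) * (1 - Sum(p_i*q_i) / Var_total)
= (10/9) * (1 - 2.1134/4.43)
= 1.1111 * 0.5229
KR-20 = 0.581

0.581


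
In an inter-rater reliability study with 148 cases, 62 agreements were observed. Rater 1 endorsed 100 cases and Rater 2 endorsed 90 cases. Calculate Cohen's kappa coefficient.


P_o = 62/148 = 0.418919
P_e = (100*90 + 48*58) / 21904 = 0.537984
kappa = (P_o - P_e) / (1 - P_e)
kappa = (0.418919 - 0.537984) / (1 - 0.537984)
kappa = -0.2577

-0.2577


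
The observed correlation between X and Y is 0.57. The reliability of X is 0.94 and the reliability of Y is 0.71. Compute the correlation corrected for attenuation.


r_corrected = rxy / sqrt(rxx * ryy)
= 0.57 / sqrt(0.94 * 0.71)
= 0.57 / sqrt(0.6674)
= 0.57 / 0.816946
r_corrected = 0.6977

0.6977


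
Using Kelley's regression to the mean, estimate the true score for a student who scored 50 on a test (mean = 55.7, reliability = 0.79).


T_est = rxx * X + (1 - rxx) * mean
T_est = 0.79 * 50 + 0.21 * 55.7
T_est = 39.5 + 11.697
T_est = 51.197

51.197


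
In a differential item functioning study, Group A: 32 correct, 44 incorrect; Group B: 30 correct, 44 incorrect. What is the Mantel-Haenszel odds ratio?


Odds_A = 32/44 = 0.7273
Odds_B = 30/44 = 0.6818
OR = Odds_A / Odds_B = 0.7273 / 0.6818
Exactly, OR = (32 * 44) / (44 * 30) = 1408 / 1320
OR = 1.0667

1.0667


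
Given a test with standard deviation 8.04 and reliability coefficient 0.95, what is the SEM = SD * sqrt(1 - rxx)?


SEM = SD * sqrt(1 - rxx)
SEM = 8.04 * sqrt(1 - 0.95)
SEM = 8.04 * sqrt(0.05) = 8.04 * 0.223607
SEM = 1.7978

1.7978


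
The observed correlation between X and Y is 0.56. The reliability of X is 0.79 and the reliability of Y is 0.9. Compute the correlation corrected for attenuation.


r_corrected = rxy / sqrt(rxx * ryy)
= 0.56 / sqrt(0.79 * 0.9)
= 0.56 / sqrt(0.711)
= 0.56 / 0.843208
r_corrected = 0.6641

0.6641


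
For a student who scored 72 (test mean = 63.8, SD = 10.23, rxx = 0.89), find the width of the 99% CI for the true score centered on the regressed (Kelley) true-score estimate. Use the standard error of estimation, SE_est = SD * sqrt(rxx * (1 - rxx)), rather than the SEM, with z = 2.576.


True score estimate = 0.89*72 + 0.11*63.8 = 71.098
SE_est = SD * sqrt(rxx * (1 - rxx)) = 10.23 * sqrt(0.89 * 0.11) = 10.23 * sqrt(0.0979) = 3.200862
CI = T_est +/- z * SE_est, so width = 2 * z * SE_est = 2 * 2.576 * 3.200862
Width = 16.4908

16.4908


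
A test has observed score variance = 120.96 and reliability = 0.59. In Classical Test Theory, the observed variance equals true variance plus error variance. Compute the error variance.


var_true = rxx * var_obs = 0.59 * 120.96 = 71.3664
var_error = var_obs - var_true
var_error = 120.96 - 71.3664
var_error = 49.5936

49.5936


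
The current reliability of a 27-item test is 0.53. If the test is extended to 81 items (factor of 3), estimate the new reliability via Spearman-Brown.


r_new = (n * rxx) / (1 + (n-1) * rxx)
r_new = (3 * 0.53) / (1 + 2 * 0.53)
r_new = 1.59 / 2.06
r_new = 0.7718

0.7718


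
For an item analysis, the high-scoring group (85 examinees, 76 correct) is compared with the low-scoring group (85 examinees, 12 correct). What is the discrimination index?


p_upper = 76/85 = 0.8941
p_lower = 12/85 = 0.1412
D = 0.8941 - 0.1412 = 0.7529

0.7529


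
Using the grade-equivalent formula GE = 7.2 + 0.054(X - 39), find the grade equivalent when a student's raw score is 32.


raw - median = 32 - 39 = -7
slope * diff = 0.054 * -7 = -0.378
GE = 7.2 + -0.378
GE = 6.822

6.822


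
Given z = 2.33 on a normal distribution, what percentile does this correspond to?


CDF(z) = 0.5 * (1 + erf(z/sqrt(2)))
erf(1.6476) = 0.9802
CDF = 0.9901
Percentile rank = 0.9901 * 100 = 99.01

99.01


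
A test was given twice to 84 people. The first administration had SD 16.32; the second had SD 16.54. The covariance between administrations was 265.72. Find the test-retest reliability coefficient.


r = cov(X,Y) / (SD_X * SD_Y)
r = 265.72 / (16.32 * 16.54)
r = 265.72 / 269.9328
r = 0.9844

0.9844


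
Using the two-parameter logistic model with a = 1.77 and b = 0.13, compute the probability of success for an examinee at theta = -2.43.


a*(theta - b) = 1.77 * (-2.43 - 0.13) = -4.5312
exp(--4.5312) = 92.8699
P = 1 / (1 + 92.8699)
P = 0.0107

0.0107


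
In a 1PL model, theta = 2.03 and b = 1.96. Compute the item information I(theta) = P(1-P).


P = 1/(1+exp(-(2.03-1.96))) = 0.5175
I = P*(1-P) = 0.5175 * 0.4825
I = 0.2497

0.2497


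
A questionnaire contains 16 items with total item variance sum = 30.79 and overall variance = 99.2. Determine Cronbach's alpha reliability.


alpha = (k/(k-1)) * (1 - sum(si^2)/s_total^2)
= (16/15) * (1 - 30.79/99.2)
alpha = 0.7356

0.7356


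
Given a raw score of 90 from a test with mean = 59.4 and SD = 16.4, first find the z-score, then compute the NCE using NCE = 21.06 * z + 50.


z = (X - mean) / SD = (90 - 59.4) / 16.4
z = 30.6 / 16.4
z = 1.8659
NCE = NCE = 21.06z + 50
Carry z at full precision (z = 30.6 / 16.4) into the conversion:
NCE = 21.06 * (30.6 / 16.4) + 50 = 644.436 / 16.4 + 50
NCE = 39.2949 + 50
NCE = 89.2949

89.2949


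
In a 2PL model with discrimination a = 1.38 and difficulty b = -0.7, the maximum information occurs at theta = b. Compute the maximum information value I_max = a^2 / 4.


For 2PL, max info at theta = b = -0.7
I_max = a^2 / 4 = 1.38^2 / 4
= 1.9044 / 4
I_max = 0.4761

0.4761


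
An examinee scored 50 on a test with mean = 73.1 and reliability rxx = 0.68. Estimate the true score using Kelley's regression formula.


T_est = rxx * X + (1 - rxx) * mean
T_est = 0.68 * 50 + 0.32 * 73.1
T_est = 34.0 + 23.392
T_est = 57.392

57.392


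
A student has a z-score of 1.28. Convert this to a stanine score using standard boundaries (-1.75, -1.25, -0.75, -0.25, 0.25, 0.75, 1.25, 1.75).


Stanine boundaries: [-1.75, -1.25, -0.75, -0.25, 0.25, 0.75, 1.25, 1.75]
z = 1.28
Check each boundary:
  z >= -1.75 -> could be stanine 2
  z >= -1.25 -> could be stanine 3
  z >= -0.75 -> could be stanine 4
  z >= -0.25 -> could be stanine 5
  z >= 0.25 -> could be stanine 6
  z >= 0.75 -> could be stanine 7
  z >= 1.25 -> could be stanine 8
  z < 1.75
Highest qualifying boundary gives stanine = 8

8


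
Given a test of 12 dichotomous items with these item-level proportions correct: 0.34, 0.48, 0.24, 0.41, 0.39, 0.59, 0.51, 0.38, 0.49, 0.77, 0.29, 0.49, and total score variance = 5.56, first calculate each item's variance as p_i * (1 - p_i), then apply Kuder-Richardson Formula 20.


For each item, compute p_i * q_i:
  Item 1: 0.34 * 0.66 = 0.2244
  Item 2: 0.48 * 0.52 = 0.2496
  Item 3: 0.24 * 0.76 = 0.1824
  Item 4: 0.41 * 0.59 = 0.2419
  Item 5: 0.39 * 0.61 = 0.2379
  Item 6: 0.59 * 0.41 = 0.2419
  Item 7: 0.51 * 0.49 = 0.2499
  Item 8: 0.38 * 0.62 = 0.2356
  Item 9: 0.49 * 0.51 = 0.2499
  Item 10: 0.77 * 0.23 = 0.1771
  Item 11: 0.29 * 0.71 = 0.2059
  Item 12: 0.49 * 0.51 = 0.2499
Sum(p_i * q_i) = 0.2244 + 0.2496 + 0.1824 + 0.2419 + 0.2379 + 0.2419 + 0.2499 + 0.2356 + 0.2499 + 0.1771 + 0.2059 + 0.2499 = 2.7464
KR-20 = (k/(k-1)) * (1 - Sum(p_i*q_i) / Var_total)
= (12/11) * (1 - 2.7464/5.56)
= 1.0909 * 0.506
KR-20 = 0.552

0.552


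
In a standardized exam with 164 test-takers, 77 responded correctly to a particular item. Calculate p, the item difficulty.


Item difficulty p = number correct / total examinees
p = 77 / 164
p = 0.4695

0.4695


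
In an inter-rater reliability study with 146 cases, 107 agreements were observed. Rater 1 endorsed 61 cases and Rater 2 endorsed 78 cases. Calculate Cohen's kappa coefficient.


P_o = 107/146 = 0.732877
P_e = (61*78 + 85*68) / 21316 = 0.49437
kappa = (P_o - P_e) / (1 - P_e)
kappa = (0.732877 - 0.49437) / (1 - 0.49437)
kappa = 0.4717

0.4717


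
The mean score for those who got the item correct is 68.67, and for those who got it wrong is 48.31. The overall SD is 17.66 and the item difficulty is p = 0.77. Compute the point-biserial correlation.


q = 1 - p = 0.23
rpb = ((M1 - M0) / SD) * sqrt(p * q)
rpb = ((68.67 - 48.31) / 17.66) * sqrt(0.77 * 0.23)
rpb = 0.4852

0.4852


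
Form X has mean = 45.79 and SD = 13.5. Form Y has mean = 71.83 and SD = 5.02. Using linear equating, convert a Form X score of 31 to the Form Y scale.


slope = SD_Y / SD_X = 5.02 / 13.5 ~ 0.3719
intercept = mean_Y - slope * mean_X = 71.83 - (5.02 / 13.5) * 45.79 ~ 54.8029
Y = slope * X + intercept. To avoid rounding drift from the rounded slope/intercept, evaluate the equivalent form Y = mean_Y + SD_Y * (X - mean_X) / SD_X at full precision:
Y = 71.83 + 5.02 * (31 - 45.79) / 13.5
Y = 71.83 - 5.02 * 14.79 / 13.5
Y = 71.83 - 74.2458 / 13.5
Y = 71.83 - 5.4997
Y = 66.3303

66.3303


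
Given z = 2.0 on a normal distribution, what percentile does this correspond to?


CDF(z) = 0.5 * (1 + erf(z/sqrt(2)))
erf(1.4142) = 0.9545
CDF = 0.9772
Percentile rank = 0.9772 * 100 = 97.72

97.72


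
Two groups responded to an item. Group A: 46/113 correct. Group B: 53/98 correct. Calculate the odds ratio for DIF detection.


Odds_A = 46/67 = 0.6866
Odds_B = 53/45 = 1.1778
OR = Odds_A / Odds_B = 0.6866 / 1.1778
Exactly, OR = (46 * 45) / (67 * 53) = 2070 / 3551
OR = 0.5829

0.5829


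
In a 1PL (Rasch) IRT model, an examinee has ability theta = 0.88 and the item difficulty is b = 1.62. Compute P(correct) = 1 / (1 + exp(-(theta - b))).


theta - b = 0.88 - 1.62 = -0.74
exp(-(theta - b)) = exp(0.74) = 2.0959
P = 1 / (1 + 2.0959)
P = 0.323

0.323


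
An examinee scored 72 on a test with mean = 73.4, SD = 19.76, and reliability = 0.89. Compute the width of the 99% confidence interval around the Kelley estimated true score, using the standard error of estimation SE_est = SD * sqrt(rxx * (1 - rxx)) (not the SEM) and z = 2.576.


True score estimate = 0.89*72 + 0.11*73.4 = 72.154
SE_est = SD * sqrt(rxx * (1 - rxx)) = 19.76 * sqrt(0.89 * 0.11) = 19.76 * sqrt(0.0979) = 6.182702
CI = T_est +/- z * SE_est, so width = 2 * z * SE_est = 2 * 2.576 * 6.182702
Width = 31.8533

31.8533


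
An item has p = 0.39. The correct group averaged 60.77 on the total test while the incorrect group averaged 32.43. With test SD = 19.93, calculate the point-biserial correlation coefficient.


q = 1 - p = 0.61
rpb = ((M1 - M0) / SD) * sqrt(p * q)
rpb = ((60.77 - 32.43) / 19.93) * sqrt(0.39 * 0.61)
rpb = 0.6936

0.6936


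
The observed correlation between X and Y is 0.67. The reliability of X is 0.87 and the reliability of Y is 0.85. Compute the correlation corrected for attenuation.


r_corrected = rxy / sqrt(rxx * ryy)
= 0.67 / sqrt(0.87 * 0.85)
= 0.67 / sqrt(0.7395)
= 0.67 / 0.859942
r_corrected = 0.7791

0.7791


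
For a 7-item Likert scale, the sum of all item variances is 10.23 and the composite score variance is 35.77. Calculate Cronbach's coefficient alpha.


alpha = (k/(k-1)) * (1 - sum(si^2)/s_total^2)
= (7/6) * (1 - 10.23/35.77)
alpha = 0.833

0.833


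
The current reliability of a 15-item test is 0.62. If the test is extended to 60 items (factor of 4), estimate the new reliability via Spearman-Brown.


r_new = (n * rxx) / (1 + (n-1) * rxx)
r_new = (4 * 0.62) / (1 + 3 * 0.62)
r_new = 2.48 / 2.86
r_new = 0.8671

0.8671


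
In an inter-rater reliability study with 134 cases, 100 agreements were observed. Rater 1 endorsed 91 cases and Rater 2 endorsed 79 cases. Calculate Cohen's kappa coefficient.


P_o = 100/134 = 0.746269
P_e = (91*79 + 43*55) / 17956 = 0.532078
kappa = (P_o - P_e) / (1 - P_e)
kappa = (0.746269 - 0.532078) / (1 - 0.532078)
kappa = 0.4577

0.4577


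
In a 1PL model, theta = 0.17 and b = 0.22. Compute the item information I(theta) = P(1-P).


P = 1/(1+exp(-(0.17-0.22))) = 0.4875
I = P*(1-P) = 0.4875 * 0.5125
I = 0.2498

0.2498


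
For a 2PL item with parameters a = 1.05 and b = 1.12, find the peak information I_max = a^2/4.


For 2PL, max info at theta = b = 1.12
I_max = a^2 / 4 = 1.05^2 / 4
= 1.1025 / 4
I_max = 0.2756

0.2756


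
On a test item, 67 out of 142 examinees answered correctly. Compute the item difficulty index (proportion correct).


Item difficulty p = number correct / total examinees
p = 67 / 142
p = 0.4718

0.4718


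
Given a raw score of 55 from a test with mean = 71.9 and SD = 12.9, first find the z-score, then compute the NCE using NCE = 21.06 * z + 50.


z = (X - mean) / SD = (55 - 71.9) / 12.9
z = -16.9 / 12.9
z = -1.3101
NCE = NCE = 21.06z + 50
Carry z at full precision (z = -16.9 / 12.9) into the conversion:
NCE = 21.06 * (-16.9 / 12.9) + 50 = -355.914 / 12.9 + 50
NCE = -27.5902 + 50
NCE = 22.4098

22.4098


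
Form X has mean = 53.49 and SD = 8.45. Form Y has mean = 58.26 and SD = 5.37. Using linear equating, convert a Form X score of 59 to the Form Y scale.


slope = SD_Y / SD_X = 5.37 / 8.45 ~ 0.6355
intercept = mean_Y - slope * mean_X = 58.26 - (5.37 / 8.45) * 53.49 ~ 24.2669
Y = slope * X + intercept. To avoid rounding drift from the rounded slope/intercept, evaluate the equivalent form Y = mean_Y + SD_Y * (X - mean_X) / SD_X at full precision:
Y = 58.26 + 5.37 * (59 - 53.49) / 8.45
Y = 58.26 + 5.37 * 5.51 / 8.45
Y = 58.26 + 29.5887 / 8.45
Y = 58.26 + 3.5016
Y = 61.7616

61.7616


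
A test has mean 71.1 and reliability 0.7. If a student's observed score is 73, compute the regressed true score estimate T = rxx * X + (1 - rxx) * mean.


T_est = rxx * X + (1 - rxx) * mean
T_est = 0.7 * 73 + 0.3 * 71.1
T_est = 51.1 + 21.33
T_est = 72.43

72.43


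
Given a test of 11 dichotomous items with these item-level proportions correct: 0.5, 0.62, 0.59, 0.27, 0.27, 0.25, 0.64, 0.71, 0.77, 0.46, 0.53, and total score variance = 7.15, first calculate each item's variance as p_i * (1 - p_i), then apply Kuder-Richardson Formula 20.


For each item, compute p_i * q_i:
  Item 1: 0.5 * 0.5 = 0.25
  Item 2: 0.62 * 0.38 = 0.2356
  Item 3: 0.59 * 0.41 = 0.2419
  Item 4: 0.27 * 0.73 = 0.1971
  Item 5: 0.27 * 0.73 = 0.1971
  Item 6: 0.25 * 0.75 = 0.1875
  Item 7: 0.64 * 0.36 = 0.2304
  Item 8: 0.71 * 0.29 = 0.2059
  Item 9: 0.77 * 0.23 = 0.1771
  Item 10: 0.46 * 0.54 = 0.2484
  Item 11: 0.53 * 0.47 = 0.2491
Sum(p_i * q_i) = 0.25 + 0.2356 + 0.2419 + 0.1971 + 0.1971 + 0.1875 + 0.2304 + 0.2059 + 0.1771 + 0.2484 + 0.2491 = 2.4201
KR-20 = (k/(k-1)) * (1 - Sum(p_i*q_i) / Var_total)
= (11/10) * (1 - 2.4201/7.15)
= 1.1 * 0.6615
KR-20 = 0.7277

0.7277


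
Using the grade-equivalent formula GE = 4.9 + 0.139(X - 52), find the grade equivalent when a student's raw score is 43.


raw - median = 43 - 52 = -9
slope * diff = 0.139 * -9 = -1.251
GE = 4.9 + -1.251
GE = 3.649

3.649


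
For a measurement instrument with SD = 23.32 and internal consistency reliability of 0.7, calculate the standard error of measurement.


SEM = SD * sqrt(1 - rxx)
SEM = 23.32 * sqrt(1 - 0.7)
SEM = 23.32 * sqrt(0.3) = 23.32 * 0.547723
SEM = 12.7729

12.7729


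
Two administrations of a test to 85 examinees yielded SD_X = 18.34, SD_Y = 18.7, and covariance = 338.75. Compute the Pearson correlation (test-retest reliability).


r = cov(X,Y) / (SD_X * SD_Y)
r = 338.75 / (18.34 * 18.7)
r = 338.75 / 342.958
r = 0.9877

0.9877


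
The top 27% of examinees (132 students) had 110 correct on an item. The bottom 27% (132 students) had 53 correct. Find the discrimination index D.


p_upper = 110/132 = 0.8333
p_lower = 53/132 = 0.4015
D = 0.8333 - 0.4015 = 0.4318

0.4318


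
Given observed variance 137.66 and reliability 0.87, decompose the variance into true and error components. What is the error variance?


var_true = rxx * var_obs = 0.87 * 137.66 = 119.7642
var_error = var_obs - var_true
var_error = 137.66 - 119.7642
var_error = 17.8958

17.8958


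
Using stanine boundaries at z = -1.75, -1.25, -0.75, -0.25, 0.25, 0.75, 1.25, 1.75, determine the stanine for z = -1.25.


Stanine boundaries: [-1.75, -1.25, -0.75, -0.25, 0.25, 0.75, 1.25, 1.75]
z = -1.25
Check each boundary:
  z >= -1.75 -> could be stanine 2
  z >= -1.25 -> could be stanine 3
  z < -0.75
  z < -0.25
  z < 0.25
  z < 0.75
  z < 1.25
  z < 1.75
Highest qualifying boundary gives stanine = 3

3


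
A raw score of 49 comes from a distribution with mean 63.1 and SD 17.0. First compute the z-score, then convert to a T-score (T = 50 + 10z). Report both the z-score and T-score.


z = (X - mean) / SD = (49 - 63.1) / 17.0
z = -14.1 / 17.0
z = -0.8294
T-score = T = 50 + 10z
Carry z at full precision (z = -14.1 / 17.0) into the conversion:
T-score = 50 + 10 * (-14.1 / 17.0) = 50 + -141 / 17.0
T-score = 50 + -8.2941
T-score = 41.7059

41.7059


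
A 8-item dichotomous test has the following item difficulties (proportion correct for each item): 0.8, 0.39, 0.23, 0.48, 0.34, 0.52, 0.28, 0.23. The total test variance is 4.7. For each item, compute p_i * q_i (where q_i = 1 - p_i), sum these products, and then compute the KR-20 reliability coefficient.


For each item, compute p_i * q_i:
  Item 1: 0.8 * 0.2 = 0.16
  Item 2: 0.39 * 0.61 = 0.2379
  Item 3: 0.23 * 0.77 = 0.1771
  Item 4: 0.48 * 0.52 = 0.2496
  Item 5: 0.34 * 0.66 = 0.2244
  Item 6: 0.52 * 0.48 = 0.2496
  Item 7: 0.28 * 0.72 = 0.2016
  Item 8: 0.23 * 0.77 = 0.1771
Sum(p_i * q_i) = 0.16 + 0.2379 + 0.1771 + 0.2496 + 0.2244 + 0.2496 + 0.2016 + 0.1771 = 1.6773
KR-20 = (k/(k-1)) * (1 - Sum(p_i*q_i) / Var_total)
= (8/7) * (1 - 1.6773/4.7)
= 1.1429 * 0.6431
KR-20 = 0.735

0.735


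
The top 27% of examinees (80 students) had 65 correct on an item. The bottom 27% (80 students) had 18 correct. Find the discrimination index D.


p_upper = 65/80 = 0.8125
p_lower = 18/80 = 0.225
D = 0.8125 - 0.225 = 0.5875

0.5875


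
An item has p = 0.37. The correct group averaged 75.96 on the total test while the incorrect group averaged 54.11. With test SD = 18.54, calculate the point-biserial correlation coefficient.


q = 1 - p = 0.63
rpb = ((M1 - M0) / SD) * sqrt(p * q)
rpb = ((75.96 - 54.11) / 18.54) * sqrt(0.37 * 0.63)
rpb = 0.569

0.569


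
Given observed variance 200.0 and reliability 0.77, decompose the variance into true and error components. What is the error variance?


var_true = rxx * var_obs = 0.77 * 200.0 = 154.0
var_error = var_obs - var_true
var_error = 200.0 - 154.0
var_error = 46.0

46.0


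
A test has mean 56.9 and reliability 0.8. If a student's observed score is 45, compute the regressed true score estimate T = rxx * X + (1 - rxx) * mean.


T_est = rxx * X + (1 - rxx) * mean
T_est = 0.8 * 45 + 0.2 * 56.9
T_est = 36.0 + 11.38
T_est = 47.38

47.38


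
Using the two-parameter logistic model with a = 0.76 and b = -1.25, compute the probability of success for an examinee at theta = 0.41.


a*(theta - b) = 0.76 * (0.41 - -1.25) = 1.2616
exp(-1.2616) = 0.2832
P = 1 / (1 + 0.2832)
P = 0.7793

0.7793


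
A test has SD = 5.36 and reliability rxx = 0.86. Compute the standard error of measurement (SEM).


SEM = SD * sqrt(1 - rxx)
SEM = 5.36 * sqrt(1 - 0.86)
SEM = 5.36 * sqrt(0.14) = 5.36 * 0.374166
SEM = 2.0055

2.0055


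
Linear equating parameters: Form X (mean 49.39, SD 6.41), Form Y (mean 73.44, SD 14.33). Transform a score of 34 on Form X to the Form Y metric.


slope = SD_Y / SD_X = 14.33 / 6.41 ~ 2.2356
intercept = mean_Y - slope * mean_X = 73.44 - (14.33 / 6.41) * 49.39 ~ -36.9748
Y = slope * X + intercept. To avoid rounding drift from the rounded slope/intercept, evaluate the equivalent form Y = mean_Y + SD_Y * (X - mean_X) / SD_X at full precision:
Y = 73.44 + 14.33 * (34 - 49.39) / 6.41
Y = 73.44 - 14.33 * 15.39 / 6.41
Y = 73.44 - 220.5387 / 6.41
Y = 73.44 - 34.4054
Y = 39.0346

39.0346


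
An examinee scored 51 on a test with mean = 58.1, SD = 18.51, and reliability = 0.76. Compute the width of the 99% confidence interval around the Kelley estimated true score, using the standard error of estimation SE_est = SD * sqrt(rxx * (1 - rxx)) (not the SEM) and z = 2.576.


True score estimate = 0.76*51 + 0.24*58.1 = 52.704
SE_est = SD * sqrt(rxx * (1 - rxx)) = 18.51 * sqrt(0.76 * 0.24) = 18.51 * sqrt(0.1824) = 7.905309
CI = T_est +/- z * SE_est, so width = 2 * z * SE_est = 2 * 2.576 * 7.905309
Width = 40.7282

40.7282


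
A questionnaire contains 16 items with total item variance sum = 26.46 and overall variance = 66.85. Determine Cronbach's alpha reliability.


alpha = (k/(k-1)) * (1 - sum(si^2)/s_total^2)
= (16/15) * (1 - 26.46/66.85)
alpha = 0.6445

0.6445


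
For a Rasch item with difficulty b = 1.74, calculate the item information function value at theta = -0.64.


P = 1/(1+exp(-(-0.64-1.74))) = 0.0847
I = P*(1-P) = 0.0847 * 0.9153
I = 0.0775

0.0775


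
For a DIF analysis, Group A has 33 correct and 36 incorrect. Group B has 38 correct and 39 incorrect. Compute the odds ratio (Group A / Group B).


Odds_A = 33/36 = 0.9167
Odds_B = 38/39 = 0.9744
OR = Odds_A / Odds_B = 0.9167 / 0.9744
Exactly, OR = (33 * 39) / (36 * 38) = 1287 / 1368
OR = 0.9408

0.9408


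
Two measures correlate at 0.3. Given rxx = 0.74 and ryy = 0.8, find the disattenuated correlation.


r_corrected = rxy / sqrt(rxx * ryy)
= 0.3 / sqrt(0.74 * 0.8)
= 0.3 / sqrt(0.592)
= 0.3 / 0.769415
r_corrected = 0.3899

0.3899


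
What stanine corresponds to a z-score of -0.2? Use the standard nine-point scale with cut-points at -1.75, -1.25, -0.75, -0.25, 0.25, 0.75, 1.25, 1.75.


Stanine boundaries: [-1.75, -1.25, -0.75, -0.25, 0.25, 0.75, 1.25, 1.75]
z = -0.2
Check each boundary:
  z >= -1.75 -> could be stanine 2
  z >= -1.25 -> could be stanine 3
  z >= -0.75 -> could be stanine 4
  z >= -0.25 -> could be stanine 5
  z < 0.25
  z < 0.75
  z < 1.25
  z < 1.75
Highest qualifying boundary gives stanine = 5

5


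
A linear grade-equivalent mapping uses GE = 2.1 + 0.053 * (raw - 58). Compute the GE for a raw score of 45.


raw - median = 45 - 58 = -13
slope * diff = 0.053 * -13 = -0.689
GE = 2.1 + -0.689
GE = 1.411

1.411


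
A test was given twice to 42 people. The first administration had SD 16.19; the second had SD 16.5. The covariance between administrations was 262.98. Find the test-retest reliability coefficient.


r = cov(X,Y) / (SD_X * SD_Y)
r = 262.98 / (16.19 * 16.5)
r = 262.98 / 267.135
r = 0.9844

0.9844


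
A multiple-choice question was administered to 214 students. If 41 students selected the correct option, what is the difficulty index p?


Item difficulty p = number correct / total examinees
p = 41 / 214
p = 0.1916

0.1916


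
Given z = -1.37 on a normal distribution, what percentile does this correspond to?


CDF(z) = 0.5 * (1 + erf(z/sqrt(2)))
erf(-0.9687) = -0.8293
CDF = 0.0853
Percentile rank = 0.0853 * 100 = 8.53

8.53


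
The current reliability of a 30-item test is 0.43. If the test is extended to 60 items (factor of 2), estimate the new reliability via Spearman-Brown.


r_new = (n * rxx) / (1 + (n-1) * rxx)
r_new = (2 * 0.43) / (1 + 1 * 0.43)
r_new = 0.86 / 1.43
r_new = 0.6014

0.6014


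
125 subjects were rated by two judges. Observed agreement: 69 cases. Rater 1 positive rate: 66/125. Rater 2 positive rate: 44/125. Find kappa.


P_o = 69/125 = 0.552
P_e = (66*44 + 59*81) / 15625 = 0.491712
kappa = (P_o - P_e) / (1 - P_e)
kappa = (0.552 - 0.491712) / (1 - 0.491712)
kappa = 0.1186

0.1186


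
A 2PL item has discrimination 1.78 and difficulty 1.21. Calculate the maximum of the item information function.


For 2PL, max info at theta = b = 1.21
I_max = a^2 / 4 = 1.78^2 / 4
= 3.1684 / 4
I_max = 0.7921

0.7921


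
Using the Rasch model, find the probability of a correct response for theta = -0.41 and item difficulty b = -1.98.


theta - b = -0.41 - -1.98 = 1.57
exp(-(theta - b)) = exp(-1.57) = 0.208
P = 1 / (1 + 0.208)
P = 0.8278

0.8278


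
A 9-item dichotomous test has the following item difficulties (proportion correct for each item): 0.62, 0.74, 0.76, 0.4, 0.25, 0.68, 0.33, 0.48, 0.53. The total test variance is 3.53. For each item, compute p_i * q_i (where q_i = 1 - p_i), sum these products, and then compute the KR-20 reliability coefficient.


For each item, compute p_i * q_i:
  Item 1: 0.62 * 0.38 = 0.2356
  Item 2: 0.74 * 0.26 = 0.1924
  Item 3: 0.76 * 0.24 = 0.1824
  Item 4: 0.4 * 0.6 = 0.24
  Item 5: 0.25 * 0.75 = 0.1875
  Item 6: 0.68 * 0.32 = 0.2176
  Item 7: 0.33 * 0.67 = 0.2211
  Item 8: 0.48 * 0.52 = 0.2496
  Item 9: 0.53 * 0.47 = 0.2491
Sum(p_i * q_i) = 0.2356 + 0.1924 + 0.1824 + 0.24 + 0.1875 + 0.2176 + 0.2211 + 0.2496 + 0.2491 = 1.9753
KR-20 = (k/(k-1)) * (1 - Sum(p_i*q_i) / Var_total)
= (9/8) * (1 - 1.9753/3.53)
= 1.125 * 0.4404
KR-20 = 0.4955

0.4955


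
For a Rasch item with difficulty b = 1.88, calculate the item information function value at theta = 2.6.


P = 1/(1+exp(-(2.6-1.88))) = 0.6726
I = P*(1-P) = 0.6726 * 0.3274
I = 0.2202

0.2202


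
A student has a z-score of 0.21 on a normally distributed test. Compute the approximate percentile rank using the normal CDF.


CDF(z) = 0.5 * (1 + erf(z/sqrt(2)))
erf(0.1485) = 0.1663
CDF = 0.5832
Percentile rank = 0.5832 * 100 = 58.32

58.32


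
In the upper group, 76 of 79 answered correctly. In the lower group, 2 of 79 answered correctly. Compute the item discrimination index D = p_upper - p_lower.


p_upper = 76/79 = 0.962
p_lower = 2/79 = 0.0253
D = 0.962 - 0.0253 = 0.9367

0.9367
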